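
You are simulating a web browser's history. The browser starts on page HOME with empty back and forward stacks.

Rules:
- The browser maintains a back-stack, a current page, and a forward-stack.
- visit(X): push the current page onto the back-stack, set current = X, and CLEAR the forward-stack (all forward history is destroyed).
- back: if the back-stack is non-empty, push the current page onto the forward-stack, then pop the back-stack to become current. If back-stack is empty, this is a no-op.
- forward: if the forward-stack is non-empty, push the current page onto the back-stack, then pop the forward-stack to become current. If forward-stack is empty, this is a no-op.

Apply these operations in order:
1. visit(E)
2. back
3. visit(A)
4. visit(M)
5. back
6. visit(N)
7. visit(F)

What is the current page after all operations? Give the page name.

After 1 (visit(E)): cur=E back=1 fwd=0
After 2 (back): cur=HOME back=0 fwd=1
After 3 (visit(A)): cur=A back=1 fwd=0
After 4 (visit(M)): cur=M back=2 fwd=0
After 5 (back): cur=A back=1 fwd=1
After 6 (visit(N)): cur=N back=2 fwd=0
After 7 (visit(F)): cur=F back=3 fwd=0

Answer: F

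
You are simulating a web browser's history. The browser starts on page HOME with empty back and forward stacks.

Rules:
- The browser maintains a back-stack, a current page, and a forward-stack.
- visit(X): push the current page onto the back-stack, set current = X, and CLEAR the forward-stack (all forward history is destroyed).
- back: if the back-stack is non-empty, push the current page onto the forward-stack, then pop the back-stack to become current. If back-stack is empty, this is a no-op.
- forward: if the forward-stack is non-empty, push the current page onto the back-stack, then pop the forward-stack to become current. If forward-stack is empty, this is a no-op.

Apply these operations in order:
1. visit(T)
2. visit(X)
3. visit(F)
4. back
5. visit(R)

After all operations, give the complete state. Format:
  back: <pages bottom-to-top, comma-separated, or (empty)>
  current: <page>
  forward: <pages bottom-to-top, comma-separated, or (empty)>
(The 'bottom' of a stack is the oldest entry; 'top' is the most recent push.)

Answer: back: HOME,T,X
current: R
forward: (empty)

Derivation:
After 1 (visit(T)): cur=T back=1 fwd=0
After 2 (visit(X)): cur=X back=2 fwd=0
After 3 (visit(F)): cur=F back=3 fwd=0
After 4 (back): cur=X back=2 fwd=1
After 5 (visit(R)): cur=R back=3 fwd=0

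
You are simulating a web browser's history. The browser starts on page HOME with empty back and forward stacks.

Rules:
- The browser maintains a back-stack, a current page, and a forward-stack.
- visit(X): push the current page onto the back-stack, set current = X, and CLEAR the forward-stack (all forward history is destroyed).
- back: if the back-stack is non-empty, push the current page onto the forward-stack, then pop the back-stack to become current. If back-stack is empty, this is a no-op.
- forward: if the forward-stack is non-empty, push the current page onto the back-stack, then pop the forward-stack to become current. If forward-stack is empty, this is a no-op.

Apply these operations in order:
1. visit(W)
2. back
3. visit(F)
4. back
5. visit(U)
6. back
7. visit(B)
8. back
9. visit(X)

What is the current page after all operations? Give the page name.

After 1 (visit(W)): cur=W back=1 fwd=0
After 2 (back): cur=HOME back=0 fwd=1
After 3 (visit(F)): cur=F back=1 fwd=0
After 4 (back): cur=HOME back=0 fwd=1
After 5 (visit(U)): cur=U back=1 fwd=0
After 6 (back): cur=HOME back=0 fwd=1
After 7 (visit(B)): cur=B back=1 fwd=0
After 8 (back): cur=HOME back=0 fwd=1
After 9 (visit(X)): cur=X back=1 fwd=0

Answer: X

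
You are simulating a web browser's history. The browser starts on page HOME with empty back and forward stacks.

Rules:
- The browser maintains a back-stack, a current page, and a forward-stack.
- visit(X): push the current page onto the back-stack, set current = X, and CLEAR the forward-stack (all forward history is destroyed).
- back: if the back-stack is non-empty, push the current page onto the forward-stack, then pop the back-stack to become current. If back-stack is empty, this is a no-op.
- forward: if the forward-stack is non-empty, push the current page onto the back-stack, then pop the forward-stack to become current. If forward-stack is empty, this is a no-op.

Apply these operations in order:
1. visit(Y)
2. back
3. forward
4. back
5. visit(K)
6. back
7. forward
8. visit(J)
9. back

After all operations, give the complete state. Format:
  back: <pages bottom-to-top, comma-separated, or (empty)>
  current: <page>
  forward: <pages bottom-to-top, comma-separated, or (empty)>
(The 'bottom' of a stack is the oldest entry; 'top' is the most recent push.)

Answer: back: HOME
current: K
forward: J

Derivation:
After 1 (visit(Y)): cur=Y back=1 fwd=0
After 2 (back): cur=HOME back=0 fwd=1
After 3 (forward): cur=Y back=1 fwd=0
After 4 (back): cur=HOME back=0 fwd=1
After 5 (visit(K)): cur=K back=1 fwd=0
After 6 (back): cur=HOME back=0 fwd=1
After 7 (forward): cur=K back=1 fwd=0
After 8 (visit(J)): cur=J back=2 fwd=0
After 9 (back): cur=K back=1 fwd=1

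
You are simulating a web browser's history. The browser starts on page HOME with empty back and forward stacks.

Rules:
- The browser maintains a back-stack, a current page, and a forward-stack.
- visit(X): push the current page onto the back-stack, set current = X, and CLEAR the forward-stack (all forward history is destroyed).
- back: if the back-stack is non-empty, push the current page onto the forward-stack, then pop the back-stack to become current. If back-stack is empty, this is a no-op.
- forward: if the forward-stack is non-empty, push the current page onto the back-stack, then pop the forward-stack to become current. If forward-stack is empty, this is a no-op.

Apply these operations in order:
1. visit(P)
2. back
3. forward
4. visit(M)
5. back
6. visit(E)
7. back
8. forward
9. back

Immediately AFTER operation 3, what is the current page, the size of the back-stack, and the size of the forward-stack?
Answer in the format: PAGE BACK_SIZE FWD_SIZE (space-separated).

After 1 (visit(P)): cur=P back=1 fwd=0
After 2 (back): cur=HOME back=0 fwd=1
After 3 (forward): cur=P back=1 fwd=0

P 1 0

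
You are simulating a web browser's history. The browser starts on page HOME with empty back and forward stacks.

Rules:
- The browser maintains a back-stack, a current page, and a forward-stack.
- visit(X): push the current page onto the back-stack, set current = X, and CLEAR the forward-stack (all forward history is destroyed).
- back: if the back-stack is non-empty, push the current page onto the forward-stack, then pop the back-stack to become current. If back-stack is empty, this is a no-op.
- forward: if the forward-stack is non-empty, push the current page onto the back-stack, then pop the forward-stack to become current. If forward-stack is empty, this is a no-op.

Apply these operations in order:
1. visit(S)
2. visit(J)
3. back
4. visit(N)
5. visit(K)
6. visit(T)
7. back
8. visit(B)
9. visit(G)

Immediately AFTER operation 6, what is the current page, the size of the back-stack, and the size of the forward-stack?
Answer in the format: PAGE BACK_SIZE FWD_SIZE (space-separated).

After 1 (visit(S)): cur=S back=1 fwd=0
After 2 (visit(J)): cur=J back=2 fwd=0
After 3 (back): cur=S back=1 fwd=1
After 4 (visit(N)): cur=N back=2 fwd=0
After 5 (visit(K)): cur=K back=3 fwd=0
After 6 (visit(T)): cur=T back=4 fwd=0

T 4 0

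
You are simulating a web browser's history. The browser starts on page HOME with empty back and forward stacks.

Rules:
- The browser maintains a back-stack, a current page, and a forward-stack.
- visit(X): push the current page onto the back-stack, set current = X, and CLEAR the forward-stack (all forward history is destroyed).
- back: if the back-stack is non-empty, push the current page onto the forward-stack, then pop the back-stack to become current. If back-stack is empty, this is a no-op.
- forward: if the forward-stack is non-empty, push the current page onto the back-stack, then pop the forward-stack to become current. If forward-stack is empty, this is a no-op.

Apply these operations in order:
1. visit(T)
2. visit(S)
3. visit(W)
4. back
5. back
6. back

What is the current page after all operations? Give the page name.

After 1 (visit(T)): cur=T back=1 fwd=0
After 2 (visit(S)): cur=S back=2 fwd=0
After 3 (visit(W)): cur=W back=3 fwd=0
After 4 (back): cur=S back=2 fwd=1
After 5 (back): cur=T back=1 fwd=2
After 6 (back): cur=HOME back=0 fwd=3

Answer: HOME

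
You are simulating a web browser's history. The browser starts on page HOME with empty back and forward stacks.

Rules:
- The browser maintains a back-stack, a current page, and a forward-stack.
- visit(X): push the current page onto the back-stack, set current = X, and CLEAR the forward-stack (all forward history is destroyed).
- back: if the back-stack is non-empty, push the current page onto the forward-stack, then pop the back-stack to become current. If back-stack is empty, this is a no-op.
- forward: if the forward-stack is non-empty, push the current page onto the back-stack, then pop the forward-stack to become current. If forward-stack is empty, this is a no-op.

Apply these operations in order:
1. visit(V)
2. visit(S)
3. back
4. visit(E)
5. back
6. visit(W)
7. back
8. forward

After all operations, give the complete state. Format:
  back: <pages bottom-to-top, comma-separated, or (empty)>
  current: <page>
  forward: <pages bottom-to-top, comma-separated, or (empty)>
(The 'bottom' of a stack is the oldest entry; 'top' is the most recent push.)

Answer: back: HOME,V
current: W
forward: (empty)

Derivation:
After 1 (visit(V)): cur=V back=1 fwd=0
After 2 (visit(S)): cur=S back=2 fwd=0
After 3 (back): cur=V back=1 fwd=1
After 4 (visit(E)): cur=E back=2 fwd=0
After 5 (back): cur=V back=1 fwd=1
After 6 (visit(W)): cur=W back=2 fwd=0
After 7 (back): cur=V back=1 fwd=1
After 8 (forward): cur=W back=2 fwd=0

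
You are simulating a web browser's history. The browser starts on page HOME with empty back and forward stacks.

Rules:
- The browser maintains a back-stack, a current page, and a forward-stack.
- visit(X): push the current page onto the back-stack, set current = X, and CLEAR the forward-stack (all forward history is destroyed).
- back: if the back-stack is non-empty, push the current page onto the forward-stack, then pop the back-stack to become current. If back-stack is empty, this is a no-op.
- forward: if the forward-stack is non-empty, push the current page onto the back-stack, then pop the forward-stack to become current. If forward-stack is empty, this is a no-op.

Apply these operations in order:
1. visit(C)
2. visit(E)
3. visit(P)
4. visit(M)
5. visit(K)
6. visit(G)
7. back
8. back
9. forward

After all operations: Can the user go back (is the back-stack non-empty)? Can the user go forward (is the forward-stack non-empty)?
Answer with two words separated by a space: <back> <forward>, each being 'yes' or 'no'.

After 1 (visit(C)): cur=C back=1 fwd=0
After 2 (visit(E)): cur=E back=2 fwd=0
After 3 (visit(P)): cur=P back=3 fwd=0
After 4 (visit(M)): cur=M back=4 fwd=0
After 5 (visit(K)): cur=K back=5 fwd=0
After 6 (visit(G)): cur=G back=6 fwd=0
After 7 (back): cur=K back=5 fwd=1
After 8 (back): cur=M back=4 fwd=2
After 9 (forward): cur=K back=5 fwd=1

Answer: yes yes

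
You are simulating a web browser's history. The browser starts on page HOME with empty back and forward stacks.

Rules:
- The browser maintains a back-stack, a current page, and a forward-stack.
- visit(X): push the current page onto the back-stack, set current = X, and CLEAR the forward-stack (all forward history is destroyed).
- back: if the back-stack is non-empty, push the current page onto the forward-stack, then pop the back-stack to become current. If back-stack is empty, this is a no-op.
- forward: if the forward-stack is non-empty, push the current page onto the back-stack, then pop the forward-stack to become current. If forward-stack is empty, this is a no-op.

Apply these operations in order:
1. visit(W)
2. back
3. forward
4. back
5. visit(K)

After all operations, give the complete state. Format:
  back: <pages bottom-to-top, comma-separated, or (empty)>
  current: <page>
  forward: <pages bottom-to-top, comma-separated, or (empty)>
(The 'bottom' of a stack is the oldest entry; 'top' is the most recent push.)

Answer: back: HOME
current: K
forward: (empty)

Derivation:
After 1 (visit(W)): cur=W back=1 fwd=0
After 2 (back): cur=HOME back=0 fwd=1
After 3 (forward): cur=W back=1 fwd=0
After 4 (back): cur=HOME back=0 fwd=1
After 5 (visit(K)): cur=K back=1 fwd=0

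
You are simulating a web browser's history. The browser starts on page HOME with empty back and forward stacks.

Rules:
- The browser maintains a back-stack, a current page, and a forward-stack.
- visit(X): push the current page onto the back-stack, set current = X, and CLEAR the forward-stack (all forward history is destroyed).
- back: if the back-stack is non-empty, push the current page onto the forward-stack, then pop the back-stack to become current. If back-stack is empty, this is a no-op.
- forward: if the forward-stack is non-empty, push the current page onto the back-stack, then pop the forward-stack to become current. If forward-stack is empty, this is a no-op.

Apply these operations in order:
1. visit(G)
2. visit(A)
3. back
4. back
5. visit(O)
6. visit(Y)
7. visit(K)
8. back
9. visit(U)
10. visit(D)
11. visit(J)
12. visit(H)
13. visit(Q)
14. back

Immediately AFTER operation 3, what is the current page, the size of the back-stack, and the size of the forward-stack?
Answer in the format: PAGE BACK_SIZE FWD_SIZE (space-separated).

After 1 (visit(G)): cur=G back=1 fwd=0
After 2 (visit(A)): cur=A back=2 fwd=0
After 3 (back): cur=G back=1 fwd=1

G 1 1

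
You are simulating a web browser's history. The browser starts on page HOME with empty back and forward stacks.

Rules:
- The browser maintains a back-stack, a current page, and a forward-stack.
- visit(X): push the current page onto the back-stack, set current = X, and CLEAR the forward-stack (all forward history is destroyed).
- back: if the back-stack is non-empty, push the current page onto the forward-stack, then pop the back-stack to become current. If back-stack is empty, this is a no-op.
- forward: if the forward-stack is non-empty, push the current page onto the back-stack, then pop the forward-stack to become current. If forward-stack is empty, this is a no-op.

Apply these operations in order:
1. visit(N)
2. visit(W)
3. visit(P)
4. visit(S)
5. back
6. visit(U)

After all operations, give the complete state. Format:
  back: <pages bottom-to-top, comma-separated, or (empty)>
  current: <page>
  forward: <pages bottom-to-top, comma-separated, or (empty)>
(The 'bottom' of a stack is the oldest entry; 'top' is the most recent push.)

Answer: back: HOME,N,W,P
current: U
forward: (empty)

Derivation:
After 1 (visit(N)): cur=N back=1 fwd=0
After 2 (visit(W)): cur=W back=2 fwd=0
After 3 (visit(P)): cur=P back=3 fwd=0
After 4 (visit(S)): cur=S back=4 fwd=0
After 5 (back): cur=P back=3 fwd=1
After 6 (visit(U)): cur=U back=4 fwd=0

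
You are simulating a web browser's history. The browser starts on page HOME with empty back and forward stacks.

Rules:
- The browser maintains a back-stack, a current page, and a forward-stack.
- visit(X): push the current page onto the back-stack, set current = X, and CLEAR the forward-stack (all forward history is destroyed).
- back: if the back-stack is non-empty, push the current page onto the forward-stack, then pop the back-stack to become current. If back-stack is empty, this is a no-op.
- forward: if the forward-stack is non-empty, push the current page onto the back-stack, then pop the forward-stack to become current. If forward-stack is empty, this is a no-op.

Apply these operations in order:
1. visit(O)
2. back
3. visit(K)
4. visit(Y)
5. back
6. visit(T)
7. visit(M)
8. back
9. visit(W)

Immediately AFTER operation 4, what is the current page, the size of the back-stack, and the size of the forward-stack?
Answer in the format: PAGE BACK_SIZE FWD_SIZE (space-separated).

After 1 (visit(O)): cur=O back=1 fwd=0
After 2 (back): cur=HOME back=0 fwd=1
After 3 (visit(K)): cur=K back=1 fwd=0
After 4 (visit(Y)): cur=Y back=2 fwd=0

Y 2 0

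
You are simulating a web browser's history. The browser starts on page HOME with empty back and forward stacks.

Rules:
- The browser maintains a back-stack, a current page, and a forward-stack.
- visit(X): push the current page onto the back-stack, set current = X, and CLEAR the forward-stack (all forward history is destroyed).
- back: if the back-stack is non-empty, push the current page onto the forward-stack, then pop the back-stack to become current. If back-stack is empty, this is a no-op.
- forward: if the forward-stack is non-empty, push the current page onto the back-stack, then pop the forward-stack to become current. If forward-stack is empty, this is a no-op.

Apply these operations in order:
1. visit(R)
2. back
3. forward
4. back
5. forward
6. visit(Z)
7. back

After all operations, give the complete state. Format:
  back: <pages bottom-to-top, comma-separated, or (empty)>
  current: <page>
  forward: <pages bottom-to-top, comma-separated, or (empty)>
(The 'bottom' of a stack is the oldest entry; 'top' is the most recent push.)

After 1 (visit(R)): cur=R back=1 fwd=0
After 2 (back): cur=HOME back=0 fwd=1
After 3 (forward): cur=R back=1 fwd=0
After 4 (back): cur=HOME back=0 fwd=1
After 5 (forward): cur=R back=1 fwd=0
After 6 (visit(Z)): cur=Z back=2 fwd=0
After 7 (back): cur=R back=1 fwd=1

Answer: back: HOME
current: R
forward: Z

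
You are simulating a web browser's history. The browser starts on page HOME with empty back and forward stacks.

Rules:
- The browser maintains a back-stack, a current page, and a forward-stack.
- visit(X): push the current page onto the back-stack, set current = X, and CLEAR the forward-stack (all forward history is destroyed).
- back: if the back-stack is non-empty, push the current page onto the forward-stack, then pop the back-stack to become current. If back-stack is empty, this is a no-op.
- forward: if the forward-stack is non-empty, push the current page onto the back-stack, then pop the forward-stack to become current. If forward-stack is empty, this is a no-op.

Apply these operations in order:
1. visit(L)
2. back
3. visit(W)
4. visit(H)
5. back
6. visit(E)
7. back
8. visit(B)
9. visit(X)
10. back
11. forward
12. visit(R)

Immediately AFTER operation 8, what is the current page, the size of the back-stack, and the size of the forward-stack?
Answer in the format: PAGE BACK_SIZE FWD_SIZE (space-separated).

After 1 (visit(L)): cur=L back=1 fwd=0
After 2 (back): cur=HOME back=0 fwd=1
After 3 (visit(W)): cur=W back=1 fwd=0
After 4 (visit(H)): cur=H back=2 fwd=0
After 5 (back): cur=W back=1 fwd=1
After 6 (visit(E)): cur=E back=2 fwd=0
After 7 (back): cur=W back=1 fwd=1
After 8 (visit(B)): cur=B back=2 fwd=0

B 2 0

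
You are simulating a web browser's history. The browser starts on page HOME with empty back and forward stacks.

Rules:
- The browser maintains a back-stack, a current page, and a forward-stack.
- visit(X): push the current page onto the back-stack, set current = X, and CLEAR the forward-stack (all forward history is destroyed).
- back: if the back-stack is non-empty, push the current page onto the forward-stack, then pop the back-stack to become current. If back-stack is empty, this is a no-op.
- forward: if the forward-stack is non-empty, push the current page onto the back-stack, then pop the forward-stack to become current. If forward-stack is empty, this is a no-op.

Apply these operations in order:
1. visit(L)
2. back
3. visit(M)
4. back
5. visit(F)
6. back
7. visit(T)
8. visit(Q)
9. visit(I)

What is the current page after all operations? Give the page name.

Answer: I

Derivation:
After 1 (visit(L)): cur=L back=1 fwd=0
After 2 (back): cur=HOME back=0 fwd=1
After 3 (visit(M)): cur=M back=1 fwd=0
After 4 (back): cur=HOME back=0 fwd=1
After 5 (visit(F)): cur=F back=1 fwd=0
After 6 (back): cur=HOME back=0 fwd=1
After 7 (visit(T)): cur=T back=1 fwd=0
After 8 (visit(Q)): cur=Q back=2 fwd=0
After 9 (visit(I)): cur=I back=3 fwd=0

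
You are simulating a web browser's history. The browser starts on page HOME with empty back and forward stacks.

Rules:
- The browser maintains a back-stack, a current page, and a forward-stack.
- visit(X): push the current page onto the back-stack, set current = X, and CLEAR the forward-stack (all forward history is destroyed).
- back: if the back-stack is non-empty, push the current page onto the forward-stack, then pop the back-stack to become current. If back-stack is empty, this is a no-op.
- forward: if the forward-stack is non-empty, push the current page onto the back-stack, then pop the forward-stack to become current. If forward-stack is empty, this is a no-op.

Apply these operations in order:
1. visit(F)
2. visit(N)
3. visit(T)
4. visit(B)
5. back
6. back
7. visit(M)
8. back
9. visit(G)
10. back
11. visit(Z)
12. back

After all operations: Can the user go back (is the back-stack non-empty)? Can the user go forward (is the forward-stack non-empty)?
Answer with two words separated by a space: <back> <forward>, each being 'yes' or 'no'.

Answer: yes yes

Derivation:
After 1 (visit(F)): cur=F back=1 fwd=0
After 2 (visit(N)): cur=N back=2 fwd=0
After 3 (visit(T)): cur=T back=3 fwd=0
After 4 (visit(B)): cur=B back=4 fwd=0
After 5 (back): cur=T back=3 fwd=1
After 6 (back): cur=N back=2 fwd=2
After 7 (visit(M)): cur=M back=3 fwd=0
After 8 (back): cur=N back=2 fwd=1
After 9 (visit(G)): cur=G back=3 fwd=0
After 10 (back): cur=N back=2 fwd=1
After 11 (visit(Z)): cur=Z back=3 fwd=0
After 12 (back): cur=N back=2 fwd=1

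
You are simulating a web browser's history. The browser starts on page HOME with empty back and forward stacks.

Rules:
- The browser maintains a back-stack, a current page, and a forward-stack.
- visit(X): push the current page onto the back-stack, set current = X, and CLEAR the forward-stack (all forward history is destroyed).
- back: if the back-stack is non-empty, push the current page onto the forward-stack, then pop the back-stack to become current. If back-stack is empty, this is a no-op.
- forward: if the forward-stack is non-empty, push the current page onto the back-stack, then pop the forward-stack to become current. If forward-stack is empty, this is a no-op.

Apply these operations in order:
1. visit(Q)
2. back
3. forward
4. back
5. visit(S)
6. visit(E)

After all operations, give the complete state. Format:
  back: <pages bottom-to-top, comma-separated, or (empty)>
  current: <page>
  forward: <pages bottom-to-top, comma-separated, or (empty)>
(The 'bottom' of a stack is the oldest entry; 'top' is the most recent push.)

Answer: back: HOME,S
current: E
forward: (empty)

Derivation:
After 1 (visit(Q)): cur=Q back=1 fwd=0
After 2 (back): cur=HOME back=0 fwd=1
After 3 (forward): cur=Q back=1 fwd=0
After 4 (back): cur=HOME back=0 fwd=1
After 5 (visit(S)): cur=S back=1 fwd=0
After 6 (visit(E)): cur=E back=2 fwd=0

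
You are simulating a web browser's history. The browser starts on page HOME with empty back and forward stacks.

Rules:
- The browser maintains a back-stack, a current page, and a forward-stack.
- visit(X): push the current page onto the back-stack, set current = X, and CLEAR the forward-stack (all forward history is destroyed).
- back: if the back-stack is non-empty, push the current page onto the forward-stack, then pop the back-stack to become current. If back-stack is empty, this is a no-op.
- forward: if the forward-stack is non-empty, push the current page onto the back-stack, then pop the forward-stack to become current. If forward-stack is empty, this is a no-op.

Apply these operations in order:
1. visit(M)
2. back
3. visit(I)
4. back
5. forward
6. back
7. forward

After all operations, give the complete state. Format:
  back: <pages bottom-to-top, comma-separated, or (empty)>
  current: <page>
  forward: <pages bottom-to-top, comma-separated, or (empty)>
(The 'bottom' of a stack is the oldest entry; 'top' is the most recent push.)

After 1 (visit(M)): cur=M back=1 fwd=0
After 2 (back): cur=HOME back=0 fwd=1
After 3 (visit(I)): cur=I back=1 fwd=0
After 4 (back): cur=HOME back=0 fwd=1
After 5 (forward): cur=I back=1 fwd=0
After 6 (back): cur=HOME back=0 fwd=1
After 7 (forward): cur=I back=1 fwd=0

Answer: back: HOME
current: I
forward: (empty)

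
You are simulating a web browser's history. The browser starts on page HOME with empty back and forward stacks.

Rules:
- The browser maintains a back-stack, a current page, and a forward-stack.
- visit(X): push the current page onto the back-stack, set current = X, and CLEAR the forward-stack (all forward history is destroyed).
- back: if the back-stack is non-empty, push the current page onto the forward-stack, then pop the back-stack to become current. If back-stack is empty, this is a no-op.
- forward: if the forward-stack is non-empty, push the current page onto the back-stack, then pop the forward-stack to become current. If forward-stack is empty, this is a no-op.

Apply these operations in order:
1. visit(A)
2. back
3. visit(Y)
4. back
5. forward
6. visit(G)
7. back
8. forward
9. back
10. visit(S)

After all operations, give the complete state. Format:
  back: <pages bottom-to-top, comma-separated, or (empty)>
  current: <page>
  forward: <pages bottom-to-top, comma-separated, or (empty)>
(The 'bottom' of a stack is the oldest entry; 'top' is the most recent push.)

After 1 (visit(A)): cur=A back=1 fwd=0
After 2 (back): cur=HOME back=0 fwd=1
After 3 (visit(Y)): cur=Y back=1 fwd=0
After 4 (back): cur=HOME back=0 fwd=1
After 5 (forward): cur=Y back=1 fwd=0
After 6 (visit(G)): cur=G back=2 fwd=0
After 7 (back): cur=Y back=1 fwd=1
After 8 (forward): cur=G back=2 fwd=0
After 9 (back): cur=Y back=1 fwd=1
After 10 (visit(S)): cur=S back=2 fwd=0

Answer: back: HOME,Y
current: S
forward: (empty)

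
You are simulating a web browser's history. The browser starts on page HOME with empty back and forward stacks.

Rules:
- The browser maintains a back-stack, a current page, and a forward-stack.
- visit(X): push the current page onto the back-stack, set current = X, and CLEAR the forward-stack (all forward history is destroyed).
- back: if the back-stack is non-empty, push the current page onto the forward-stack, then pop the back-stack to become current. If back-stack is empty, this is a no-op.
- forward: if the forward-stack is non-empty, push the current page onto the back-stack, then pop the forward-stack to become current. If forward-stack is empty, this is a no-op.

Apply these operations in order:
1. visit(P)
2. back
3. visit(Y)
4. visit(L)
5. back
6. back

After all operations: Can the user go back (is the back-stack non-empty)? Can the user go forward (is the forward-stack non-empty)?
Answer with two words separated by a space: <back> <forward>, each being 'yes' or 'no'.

Answer: no yes

Derivation:
After 1 (visit(P)): cur=P back=1 fwd=0
After 2 (back): cur=HOME back=0 fwd=1
After 3 (visit(Y)): cur=Y back=1 fwd=0
After 4 (visit(L)): cur=L back=2 fwd=0
After 5 (back): cur=Y back=1 fwd=1
After 6 (back): cur=HOME back=0 fwd=2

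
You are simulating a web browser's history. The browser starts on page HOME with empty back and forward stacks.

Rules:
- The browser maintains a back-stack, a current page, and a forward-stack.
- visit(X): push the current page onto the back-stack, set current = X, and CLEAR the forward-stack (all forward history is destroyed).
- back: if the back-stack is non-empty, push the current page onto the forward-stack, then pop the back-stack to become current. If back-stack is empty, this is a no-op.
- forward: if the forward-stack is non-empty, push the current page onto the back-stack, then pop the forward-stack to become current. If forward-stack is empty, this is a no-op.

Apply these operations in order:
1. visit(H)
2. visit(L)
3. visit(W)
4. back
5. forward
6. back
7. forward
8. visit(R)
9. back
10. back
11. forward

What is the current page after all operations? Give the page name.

Answer: W

Derivation:
After 1 (visit(H)): cur=H back=1 fwd=0
After 2 (visit(L)): cur=L back=2 fwd=0
After 3 (visit(W)): cur=W back=3 fwd=0
After 4 (back): cur=L back=2 fwd=1
After 5 (forward): cur=W back=3 fwd=0
After 6 (back): cur=L back=2 fwd=1
After 7 (forward): cur=W back=3 fwd=0
After 8 (visit(R)): cur=R back=4 fwd=0
After 9 (back): cur=W back=3 fwd=1
After 10 (back): cur=L back=2 fwd=2
After 11 (forward): cur=W back=3 fwd=1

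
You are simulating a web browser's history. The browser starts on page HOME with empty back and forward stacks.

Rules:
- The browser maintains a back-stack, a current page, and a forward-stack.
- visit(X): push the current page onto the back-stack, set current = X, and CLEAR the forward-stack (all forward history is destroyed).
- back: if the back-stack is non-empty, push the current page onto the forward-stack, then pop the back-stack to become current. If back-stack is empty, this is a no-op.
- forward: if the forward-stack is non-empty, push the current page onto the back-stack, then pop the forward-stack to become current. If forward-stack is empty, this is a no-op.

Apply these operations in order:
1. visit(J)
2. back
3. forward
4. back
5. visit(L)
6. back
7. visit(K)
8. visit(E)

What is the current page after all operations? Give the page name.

Answer: E

Derivation:
After 1 (visit(J)): cur=J back=1 fwd=0
After 2 (back): cur=HOME back=0 fwd=1
After 3 (forward): cur=J back=1 fwd=0
After 4 (back): cur=HOME back=0 fwd=1
After 5 (visit(L)): cur=L back=1 fwd=0
After 6 (back): cur=HOME back=0 fwd=1
After 7 (visit(K)): cur=K back=1 fwd=0
After 8 (visit(E)): cur=E back=2 fwd=0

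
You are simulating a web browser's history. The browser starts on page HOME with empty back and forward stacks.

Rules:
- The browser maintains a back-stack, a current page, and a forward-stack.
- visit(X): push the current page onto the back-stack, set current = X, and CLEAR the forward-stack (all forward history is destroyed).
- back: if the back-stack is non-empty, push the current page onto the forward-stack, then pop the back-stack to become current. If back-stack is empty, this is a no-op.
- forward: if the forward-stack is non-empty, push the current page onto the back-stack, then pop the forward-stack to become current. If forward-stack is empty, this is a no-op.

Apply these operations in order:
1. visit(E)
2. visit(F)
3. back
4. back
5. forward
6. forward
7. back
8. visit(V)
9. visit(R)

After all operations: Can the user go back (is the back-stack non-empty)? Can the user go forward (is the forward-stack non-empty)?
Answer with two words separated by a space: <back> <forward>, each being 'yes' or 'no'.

After 1 (visit(E)): cur=E back=1 fwd=0
After 2 (visit(F)): cur=F back=2 fwd=0
After 3 (back): cur=E back=1 fwd=1
After 4 (back): cur=HOME back=0 fwd=2
After 5 (forward): cur=E back=1 fwd=1
After 6 (forward): cur=F back=2 fwd=0
After 7 (back): cur=E back=1 fwd=1
After 8 (visit(V)): cur=V back=2 fwd=0
After 9 (visit(R)): cur=R back=3 fwd=0

Answer: yes no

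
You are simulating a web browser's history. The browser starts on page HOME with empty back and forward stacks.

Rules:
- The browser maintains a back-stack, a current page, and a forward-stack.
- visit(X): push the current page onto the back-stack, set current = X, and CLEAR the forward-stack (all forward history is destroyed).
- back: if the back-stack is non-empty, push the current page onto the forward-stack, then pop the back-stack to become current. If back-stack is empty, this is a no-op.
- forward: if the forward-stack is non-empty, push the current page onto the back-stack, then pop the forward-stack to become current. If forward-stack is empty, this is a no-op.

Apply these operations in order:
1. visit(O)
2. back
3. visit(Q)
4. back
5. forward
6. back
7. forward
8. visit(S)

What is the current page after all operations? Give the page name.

After 1 (visit(O)): cur=O back=1 fwd=0
After 2 (back): cur=HOME back=0 fwd=1
After 3 (visit(Q)): cur=Q back=1 fwd=0
After 4 (back): cur=HOME back=0 fwd=1
After 5 (forward): cur=Q back=1 fwd=0
After 6 (back): cur=HOME back=0 fwd=1
After 7 (forward): cur=Q back=1 fwd=0
After 8 (visit(S)): cur=S back=2 fwd=0

Answer: S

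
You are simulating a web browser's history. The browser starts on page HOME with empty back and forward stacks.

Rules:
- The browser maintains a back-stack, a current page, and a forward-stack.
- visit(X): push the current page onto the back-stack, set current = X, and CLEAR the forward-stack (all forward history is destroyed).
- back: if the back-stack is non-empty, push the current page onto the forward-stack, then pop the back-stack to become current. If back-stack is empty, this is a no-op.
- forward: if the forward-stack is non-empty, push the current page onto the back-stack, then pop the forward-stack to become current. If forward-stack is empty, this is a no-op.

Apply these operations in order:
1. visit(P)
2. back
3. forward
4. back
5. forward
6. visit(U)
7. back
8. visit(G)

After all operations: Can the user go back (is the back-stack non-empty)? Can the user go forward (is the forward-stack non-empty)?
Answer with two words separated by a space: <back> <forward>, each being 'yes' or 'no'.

Answer: yes no

Derivation:
After 1 (visit(P)): cur=P back=1 fwd=0
After 2 (back): cur=HOME back=0 fwd=1
After 3 (forward): cur=P back=1 fwd=0
After 4 (back): cur=HOME back=0 fwd=1
After 5 (forward): cur=P back=1 fwd=0
After 6 (visit(U)): cur=U back=2 fwd=0
After 7 (back): cur=P back=1 fwd=1
After 8 (visit(G)): cur=G back=2 fwd=0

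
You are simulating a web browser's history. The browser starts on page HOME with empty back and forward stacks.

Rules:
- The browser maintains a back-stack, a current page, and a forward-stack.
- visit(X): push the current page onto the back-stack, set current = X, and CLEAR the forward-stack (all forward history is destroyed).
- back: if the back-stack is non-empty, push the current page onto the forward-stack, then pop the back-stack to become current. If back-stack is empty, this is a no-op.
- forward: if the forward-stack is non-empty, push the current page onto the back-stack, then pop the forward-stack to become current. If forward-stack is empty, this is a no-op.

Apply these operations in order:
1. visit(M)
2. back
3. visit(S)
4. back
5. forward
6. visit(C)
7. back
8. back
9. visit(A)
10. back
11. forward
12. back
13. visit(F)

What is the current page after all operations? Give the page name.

Answer: F

Derivation:
After 1 (visit(M)): cur=M back=1 fwd=0
After 2 (back): cur=HOME back=0 fwd=1
After 3 (visit(S)): cur=S back=1 fwd=0
After 4 (back): cur=HOME back=0 fwd=1
After 5 (forward): cur=S back=1 fwd=0
After 6 (visit(C)): cur=C back=2 fwd=0
After 7 (back): cur=S back=1 fwd=1
After 8 (back): cur=HOME back=0 fwd=2
After 9 (visit(A)): cur=A back=1 fwd=0
After 10 (back): cur=HOME back=0 fwd=1
After 11 (forward): cur=A back=1 fwd=0
After 12 (back): cur=HOME back=0 fwd=1
After 13 (visit(F)): cur=F back=1 fwd=0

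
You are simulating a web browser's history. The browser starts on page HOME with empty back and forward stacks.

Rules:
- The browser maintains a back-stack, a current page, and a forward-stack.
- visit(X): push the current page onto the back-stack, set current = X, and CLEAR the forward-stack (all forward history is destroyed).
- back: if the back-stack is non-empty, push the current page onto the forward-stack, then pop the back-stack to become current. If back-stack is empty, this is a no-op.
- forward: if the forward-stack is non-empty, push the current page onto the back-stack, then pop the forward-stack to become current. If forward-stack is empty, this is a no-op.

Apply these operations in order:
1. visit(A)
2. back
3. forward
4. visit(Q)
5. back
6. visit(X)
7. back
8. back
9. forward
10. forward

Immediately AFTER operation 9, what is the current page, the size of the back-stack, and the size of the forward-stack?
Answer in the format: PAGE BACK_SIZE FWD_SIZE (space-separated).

After 1 (visit(A)): cur=A back=1 fwd=0
After 2 (back): cur=HOME back=0 fwd=1
After 3 (forward): cur=A back=1 fwd=0
After 4 (visit(Q)): cur=Q back=2 fwd=0
After 5 (back): cur=A back=1 fwd=1
After 6 (visit(X)): cur=X back=2 fwd=0
After 7 (back): cur=A back=1 fwd=1
After 8 (back): cur=HOME back=0 fwd=2
After 9 (forward): cur=A back=1 fwd=1

A 1 1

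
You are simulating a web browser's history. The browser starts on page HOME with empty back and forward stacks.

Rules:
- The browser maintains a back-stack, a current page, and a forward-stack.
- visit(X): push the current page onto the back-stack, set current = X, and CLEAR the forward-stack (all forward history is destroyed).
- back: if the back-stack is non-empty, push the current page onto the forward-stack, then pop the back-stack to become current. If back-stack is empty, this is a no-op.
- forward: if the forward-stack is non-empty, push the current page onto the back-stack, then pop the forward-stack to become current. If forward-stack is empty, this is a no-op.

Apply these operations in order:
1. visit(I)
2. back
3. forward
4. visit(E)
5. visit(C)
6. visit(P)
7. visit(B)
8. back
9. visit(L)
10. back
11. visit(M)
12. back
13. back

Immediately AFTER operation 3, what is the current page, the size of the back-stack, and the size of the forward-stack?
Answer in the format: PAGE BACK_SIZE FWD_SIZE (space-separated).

After 1 (visit(I)): cur=I back=1 fwd=0
After 2 (back): cur=HOME back=0 fwd=1
After 3 (forward): cur=I back=1 fwd=0

I 1 0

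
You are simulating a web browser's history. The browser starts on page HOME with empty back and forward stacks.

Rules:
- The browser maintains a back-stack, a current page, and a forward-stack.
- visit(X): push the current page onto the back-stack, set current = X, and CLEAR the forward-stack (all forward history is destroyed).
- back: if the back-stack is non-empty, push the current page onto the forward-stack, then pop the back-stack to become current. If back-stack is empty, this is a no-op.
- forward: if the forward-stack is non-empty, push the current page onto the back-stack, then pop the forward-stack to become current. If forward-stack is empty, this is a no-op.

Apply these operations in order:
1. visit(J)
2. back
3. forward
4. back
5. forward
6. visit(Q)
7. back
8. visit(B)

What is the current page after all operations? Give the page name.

After 1 (visit(J)): cur=J back=1 fwd=0
After 2 (back): cur=HOME back=0 fwd=1
After 3 (forward): cur=J back=1 fwd=0
After 4 (back): cur=HOME back=0 fwd=1
After 5 (forward): cur=J back=1 fwd=0
After 6 (visit(Q)): cur=Q back=2 fwd=0
After 7 (back): cur=J back=1 fwd=1
After 8 (visit(B)): cur=B back=2 fwd=0

Answer: B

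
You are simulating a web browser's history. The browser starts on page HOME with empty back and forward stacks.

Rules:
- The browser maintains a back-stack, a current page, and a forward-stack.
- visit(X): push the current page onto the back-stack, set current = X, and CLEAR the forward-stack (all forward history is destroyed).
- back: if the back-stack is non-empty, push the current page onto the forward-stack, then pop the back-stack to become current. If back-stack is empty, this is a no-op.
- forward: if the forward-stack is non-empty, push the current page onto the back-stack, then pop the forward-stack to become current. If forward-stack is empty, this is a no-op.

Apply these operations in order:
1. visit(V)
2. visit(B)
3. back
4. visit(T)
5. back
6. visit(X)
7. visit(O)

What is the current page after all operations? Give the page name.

Answer: O

Derivation:
After 1 (visit(V)): cur=V back=1 fwd=0
After 2 (visit(B)): cur=B back=2 fwd=0
After 3 (back): cur=V back=1 fwd=1
After 4 (visit(T)): cur=T back=2 fwd=0
After 5 (back): cur=V back=1 fwd=1
After 6 (visit(X)): cur=X back=2 fwd=0
After 7 (visit(O)): cur=O back=3 fwd=0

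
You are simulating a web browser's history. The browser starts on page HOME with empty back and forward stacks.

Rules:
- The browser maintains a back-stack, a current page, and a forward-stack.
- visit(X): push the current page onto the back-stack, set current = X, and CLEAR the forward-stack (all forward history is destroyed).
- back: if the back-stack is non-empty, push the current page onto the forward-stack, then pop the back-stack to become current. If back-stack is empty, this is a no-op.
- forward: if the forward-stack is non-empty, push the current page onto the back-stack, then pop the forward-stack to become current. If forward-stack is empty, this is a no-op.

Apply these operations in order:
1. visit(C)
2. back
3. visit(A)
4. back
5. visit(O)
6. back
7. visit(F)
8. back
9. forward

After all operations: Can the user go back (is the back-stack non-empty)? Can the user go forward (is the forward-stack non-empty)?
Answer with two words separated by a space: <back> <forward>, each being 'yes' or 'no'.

After 1 (visit(C)): cur=C back=1 fwd=0
After 2 (back): cur=HOME back=0 fwd=1
After 3 (visit(A)): cur=A back=1 fwd=0
After 4 (back): cur=HOME back=0 fwd=1
After 5 (visit(O)): cur=O back=1 fwd=0
After 6 (back): cur=HOME back=0 fwd=1
After 7 (visit(F)): cur=F back=1 fwd=0
After 8 (back): cur=HOME back=0 fwd=1
After 9 (forward): cur=F back=1 fwd=0

Answer: yes no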